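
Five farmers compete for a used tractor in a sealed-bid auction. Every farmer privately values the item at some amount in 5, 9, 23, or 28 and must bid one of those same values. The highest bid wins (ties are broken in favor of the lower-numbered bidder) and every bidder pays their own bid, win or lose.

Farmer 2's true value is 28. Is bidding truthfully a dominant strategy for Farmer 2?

Consider the case where Farmer 1 bids 5, Farmer 3 bids 5, Farmer 4 bids 5 and Farmer 5 bids 5.
Truthful bid 28: wins, pays 28, utility 28 - 28 = 0.
Bid 9 instead: wins, pays 9, utility 28 - 9 = 19.
Since 19 > 0, bidding 9 is strictly better here, so truthful bidding is not dominant.

No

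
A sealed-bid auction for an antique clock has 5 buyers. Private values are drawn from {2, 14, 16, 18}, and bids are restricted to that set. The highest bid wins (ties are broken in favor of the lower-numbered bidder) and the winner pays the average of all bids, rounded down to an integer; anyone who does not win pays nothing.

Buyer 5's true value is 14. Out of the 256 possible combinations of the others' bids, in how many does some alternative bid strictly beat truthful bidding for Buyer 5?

Others bid (2, 2, 2, 14): truth gives 0; bid 16 gives 7 > 0. Violating.
Others bid (2, 2, 2, 16): truth gives 0; bid 18 gives 6 > 0. Violating.
Others bid (2, 2, 14, 2): truth gives 0; bid 16 gives 7 > 0. Violating.
Others bid (2, 2, 14, 14): truth gives 0; bid 16 gives 5 > 0. Violating.
Others bid (2, 2, 2, 2): truth gives 10; no alternative beats it.
Others bid (2, 2, 2, 18): truth gives 0; no alternative beats it.
(Checking all 256 profiles: 64 have a profitable deviation, 192 do not.)

64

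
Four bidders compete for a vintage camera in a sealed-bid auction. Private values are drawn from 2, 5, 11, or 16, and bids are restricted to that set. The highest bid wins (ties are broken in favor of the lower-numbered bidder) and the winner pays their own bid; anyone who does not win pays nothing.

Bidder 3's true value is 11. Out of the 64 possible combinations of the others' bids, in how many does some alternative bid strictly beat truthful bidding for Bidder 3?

2

Others bid (2, 2, 2): truth gives 0; bid 5 gives 6 > 0. Violating.
Others bid (2, 2, 5): truth gives 0; bid 5 gives 6 > 0. Violating.
Others bid (2, 2, 11): truth gives 0; no alternative beats it.
Others bid (2, 2, 16): truth gives 0; no alternative beats it.
(Checking all 64 profiles: 2 have a profitable deviation, 62 do not.)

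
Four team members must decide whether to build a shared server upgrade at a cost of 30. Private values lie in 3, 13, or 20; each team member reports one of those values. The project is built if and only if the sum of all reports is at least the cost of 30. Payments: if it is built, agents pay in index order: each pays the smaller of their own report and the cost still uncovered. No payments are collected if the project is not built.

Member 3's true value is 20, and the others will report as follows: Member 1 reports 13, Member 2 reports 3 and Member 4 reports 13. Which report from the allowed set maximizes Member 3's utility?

3

Report 3: project built, pays 3, utility 20 - 3 = 17.
Report 13: project built, pays 13, utility 20 - 13 = 7.
Report 20: project built, pays 14, utility 20 - 14 = 6.
The best choice is 3 with utility 17.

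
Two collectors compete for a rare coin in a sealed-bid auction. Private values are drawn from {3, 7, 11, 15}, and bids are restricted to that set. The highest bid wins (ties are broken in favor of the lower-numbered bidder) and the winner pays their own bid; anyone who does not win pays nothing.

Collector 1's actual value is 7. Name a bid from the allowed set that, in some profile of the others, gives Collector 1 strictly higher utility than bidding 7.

Suppose Collector 2 bids 3.
Bid 7: wins, pays 7, utility 7 - 7 = 0.
Bid 3: wins, pays 3, utility 7 - 3 = 4.
So bidding 3 beats truth here (4 > 0).

3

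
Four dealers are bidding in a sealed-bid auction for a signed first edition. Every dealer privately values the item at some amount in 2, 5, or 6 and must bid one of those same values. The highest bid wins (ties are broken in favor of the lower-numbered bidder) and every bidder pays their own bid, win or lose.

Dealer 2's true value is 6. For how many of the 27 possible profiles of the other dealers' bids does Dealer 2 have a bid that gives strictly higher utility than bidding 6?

13

Others bid (2, 2, 2): truth gives 0; bid 5 gives 1 > 0. Violating.
Others bid (2, 2, 5): truth gives 0; bid 5 gives 1 > 0. Violating.
Others bid (2, 5, 2): truth gives 0; bid 5 gives 1 > 0. Violating.
Others bid (2, 5, 5): truth gives 0; bid 5 gives 1 > 0. Violating.
Others bid (2, 2, 6): truth gives 0; no alternative beats it.
Others bid (2, 5, 6): truth gives 0; no alternative beats it.
(Checking all 27 profiles: 13 have a profitable deviation, 14 do not.)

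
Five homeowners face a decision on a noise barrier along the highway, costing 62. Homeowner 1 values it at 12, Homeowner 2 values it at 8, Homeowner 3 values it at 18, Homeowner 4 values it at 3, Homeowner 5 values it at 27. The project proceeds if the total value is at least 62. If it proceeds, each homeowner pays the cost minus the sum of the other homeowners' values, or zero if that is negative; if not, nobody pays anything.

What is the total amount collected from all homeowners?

Total value 68 ≥ cost 62, so it is built.
Homeowner 1: others sum to 56; max(0, 62 - 56) = 6.
Homeowner 2: others sum to 60; max(0, 62 - 60) = 2.
Homeowner 3: others sum to 50; max(0, 62 - 50) = 12.
Homeowner 4: others sum to 65; max(0, 62 - 65) = 0.
Homeowner 5: others sum to 41; max(0, 62 - 41) = 21.
Total collected = 6 + 2 + 12 + 0 + 21 = 41.

41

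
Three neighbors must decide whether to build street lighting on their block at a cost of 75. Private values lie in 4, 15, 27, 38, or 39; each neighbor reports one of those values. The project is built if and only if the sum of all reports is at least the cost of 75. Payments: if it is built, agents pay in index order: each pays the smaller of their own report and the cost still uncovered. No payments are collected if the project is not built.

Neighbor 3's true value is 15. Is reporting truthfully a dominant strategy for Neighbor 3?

Check each profile of the others' reports and compare truth against every alternative report.
Others report (38, 38): truth gives 15, best alternative gives 15.
Others report (38, 39): truth gives 15, best alternative gives 15.
Others report (39, 38): truth gives 15, best alternative gives 15.
Others report (39, 39): truth gives 15, best alternative gives 15.
Others report (27, 39): truth gives 6, best alternative gives 6.
Others report (39, 27): truth gives 6, best alternative gives 6.
(Remaining 19 profiles checked similarly; truth is weakly best in each.)
In every case the truthful report is at least as good as any alternative, so it is a dominant strategy.

Yes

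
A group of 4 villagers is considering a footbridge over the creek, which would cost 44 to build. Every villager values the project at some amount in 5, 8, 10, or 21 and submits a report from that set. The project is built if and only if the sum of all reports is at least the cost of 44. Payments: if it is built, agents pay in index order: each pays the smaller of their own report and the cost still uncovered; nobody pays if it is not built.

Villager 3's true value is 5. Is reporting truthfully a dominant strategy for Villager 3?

Yes

Check each profile of the others' reports and compare truth against every alternative report.
Others report (5, 10, 21): truth gives 0, best alternative gives -3.
Others report (5, 21, 10): truth gives 0, best alternative gives -3.
Others report (5, 21, 21): truth gives 0, best alternative gives -3.
Others report (8, 8, 21): truth gives 0, best alternative gives -3.
Others report (8, 10, 21): truth gives 0, best alternative gives -3.
Others report (8, 21, 8): truth gives 0, best alternative gives -3.
(Remaining 58 profiles checked similarly; truth is weakly best in each.)
In every case the truthful report is at least as good as any alternative, so it is a dominant strategy.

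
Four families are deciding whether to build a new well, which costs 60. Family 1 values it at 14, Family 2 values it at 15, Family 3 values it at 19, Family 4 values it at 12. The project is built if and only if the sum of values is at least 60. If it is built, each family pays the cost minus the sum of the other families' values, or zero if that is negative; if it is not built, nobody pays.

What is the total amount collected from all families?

Total value 60 ≥ cost 60, so it is built.
Family 1: others sum to 46; max(0, 60 - 46) = 14.
Family 2: others sum to 45; max(0, 60 - 45) = 15.
Family 3: others sum to 41; max(0, 60 - 41) = 19.
Family 4: others sum to 48; max(0, 60 - 48) = 12.
Total collected = 14 + 15 + 19 + 12 = 60.

60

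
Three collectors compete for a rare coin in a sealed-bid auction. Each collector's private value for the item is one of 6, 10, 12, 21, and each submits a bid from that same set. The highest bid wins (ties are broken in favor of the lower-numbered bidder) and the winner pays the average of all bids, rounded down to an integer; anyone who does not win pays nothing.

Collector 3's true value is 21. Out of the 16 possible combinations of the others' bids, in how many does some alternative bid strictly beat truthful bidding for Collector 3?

4

Others bid (6, 6): truth gives 10; bid 10 gives 14 > 10. Violating.
Others bid (6, 10): truth gives 9; bid 12 gives 12 > 9. Violating.
Others bid (10, 6): truth gives 9; bid 12 gives 12 > 9. Violating.
Others bid (10, 10): truth gives 8; bid 12 gives 11 > 8. Violating.
Others bid (6, 12): truth gives 8; no alternative beats it.
Others bid (6, 21): truth gives 0; no alternative beats it.
(Checking all 16 profiles: 4 have a profitable deviation, 12 do not.)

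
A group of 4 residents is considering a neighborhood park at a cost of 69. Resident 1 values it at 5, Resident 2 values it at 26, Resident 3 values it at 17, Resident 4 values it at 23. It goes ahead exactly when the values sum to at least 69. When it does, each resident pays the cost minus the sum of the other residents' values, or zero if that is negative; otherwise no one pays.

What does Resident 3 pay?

Total value 71 ≥ cost 69, so the project is built.
The other residents' values sum to 54.
Cost minus that sum is 69 - 54 = 15.

15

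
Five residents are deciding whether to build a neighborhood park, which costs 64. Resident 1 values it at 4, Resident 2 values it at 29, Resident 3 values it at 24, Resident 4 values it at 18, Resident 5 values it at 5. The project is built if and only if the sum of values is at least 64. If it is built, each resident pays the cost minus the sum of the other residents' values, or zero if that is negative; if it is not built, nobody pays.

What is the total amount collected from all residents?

Total value 80 ≥ cost 64, so it is built.
Resident 1: others sum to 76; max(0, 64 - 76) = 0.
Resident 2: others sum to 51; max(0, 64 - 51) = 13.
Resident 3: others sum to 56; max(0, 64 - 56) = 8.
Resident 4: others sum to 62; max(0, 64 - 62) = 2.
Resident 5: others sum to 75; max(0, 64 - 75) = 0.
Total collected = 0 + 13 + 8 + 2 + 0 = 23.

23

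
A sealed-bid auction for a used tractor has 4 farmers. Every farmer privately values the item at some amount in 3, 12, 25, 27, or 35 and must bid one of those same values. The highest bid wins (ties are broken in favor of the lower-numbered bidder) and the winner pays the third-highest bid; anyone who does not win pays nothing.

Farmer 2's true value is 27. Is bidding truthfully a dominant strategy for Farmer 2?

Consider the case where Farmer 1 bids 3, Farmer 3 bids 3 and Farmer 4 bids 35.
Truthful bid 27: loses, pays 0, utility 0.
Bid 35 instead: wins, pays 3, utility 27 - 3 = 24.
Since 24 > 0, bidding 35 is strictly better here, so truthful bidding is not dominant.

No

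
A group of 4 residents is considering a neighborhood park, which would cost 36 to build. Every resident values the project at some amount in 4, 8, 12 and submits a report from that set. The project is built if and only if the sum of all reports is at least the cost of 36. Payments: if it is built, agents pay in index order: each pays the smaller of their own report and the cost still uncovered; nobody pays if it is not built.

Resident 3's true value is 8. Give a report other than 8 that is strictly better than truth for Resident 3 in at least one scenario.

Suppose Resident 1 reports 8, Resident 2 reports 12 and Resident 4 reports 12.
Report 8: project built, pays 8, utility 8 - 8 = 0.
Report 4: project built, pays 4, utility 8 - 4 = 4.
So reporting 4 beats truth here (4 > 0).

4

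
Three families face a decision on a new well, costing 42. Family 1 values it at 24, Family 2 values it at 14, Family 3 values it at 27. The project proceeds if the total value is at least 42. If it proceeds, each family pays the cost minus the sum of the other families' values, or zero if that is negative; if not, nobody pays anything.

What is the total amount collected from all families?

5

Total value 65 ≥ cost 42, so it is built.
Family 1: others sum to 41; max(0, 42 - 41) = 1.
Family 2: others sum to 51; max(0, 42 - 51) = 0.
Family 3: others sum to 38; max(0, 42 - 38) = 4.
Total collected = 1 + 0 + 4 = 5.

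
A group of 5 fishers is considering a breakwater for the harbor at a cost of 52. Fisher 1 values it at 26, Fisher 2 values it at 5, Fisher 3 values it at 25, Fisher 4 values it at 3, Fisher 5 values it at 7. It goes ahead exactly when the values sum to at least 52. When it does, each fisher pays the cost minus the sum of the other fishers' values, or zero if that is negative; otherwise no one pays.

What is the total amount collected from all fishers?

Total value 66 ≥ cost 52, so it is built.
Fisher 1: others sum to 40; max(0, 52 - 40) = 12.
Fisher 2: others sum to 61; max(0, 52 - 61) = 0.
Fisher 3: others sum to 41; max(0, 52 - 41) = 11.
Fisher 4: others sum to 63; max(0, 52 - 63) = 0.
Fisher 5: others sum to 59; max(0, 52 - 59) = 0.
Total collected = 12 + 0 + 11 + 0 + 0 = 23.

23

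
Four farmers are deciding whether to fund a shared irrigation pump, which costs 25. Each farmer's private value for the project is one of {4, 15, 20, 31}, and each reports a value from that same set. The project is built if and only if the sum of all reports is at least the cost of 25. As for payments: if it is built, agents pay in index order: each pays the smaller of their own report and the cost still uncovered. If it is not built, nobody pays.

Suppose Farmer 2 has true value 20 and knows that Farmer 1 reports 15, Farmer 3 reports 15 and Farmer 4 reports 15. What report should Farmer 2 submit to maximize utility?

Report 4: project built, pays 4, utility 20 - 4 = 16.
Report 15: project built, pays 10, utility 20 - 10 = 10.
Report 20: project built, pays 10, utility 20 - 10 = 10.
Report 31: project built, pays 10, utility 20 - 10 = 10.
The best choice is 4 with utility 16.

4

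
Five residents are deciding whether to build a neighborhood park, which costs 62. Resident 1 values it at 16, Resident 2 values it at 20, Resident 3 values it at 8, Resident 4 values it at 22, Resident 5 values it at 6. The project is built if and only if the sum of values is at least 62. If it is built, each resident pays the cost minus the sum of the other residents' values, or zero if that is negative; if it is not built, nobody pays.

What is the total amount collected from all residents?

Total value 72 ≥ cost 62, so it is built.
Resident 1: others sum to 56; max(0, 62 - 56) = 6.
Resident 2: others sum to 52; max(0, 62 - 52) = 10.
Resident 3: others sum to 64; max(0, 62 - 64) = 0.
Resident 4: others sum to 50; max(0, 62 - 50) = 12.
Resident 5: others sum to 66; max(0, 62 - 66) = 0.
Total collected = 6 + 10 + 0 + 12 + 0 = 28.

28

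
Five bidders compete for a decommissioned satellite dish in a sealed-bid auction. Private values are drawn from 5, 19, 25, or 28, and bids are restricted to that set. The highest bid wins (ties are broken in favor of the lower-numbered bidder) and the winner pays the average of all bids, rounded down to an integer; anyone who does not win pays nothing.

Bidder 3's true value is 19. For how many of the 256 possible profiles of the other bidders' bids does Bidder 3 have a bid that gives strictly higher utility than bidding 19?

54

Others bid (5, 5, 5, 25): truth gives 0; bid 25 gives 6 > 0. Violating.
Others bid (5, 5, 5, 28): truth gives 0; bid 28 gives 5 > 0. Violating.
Others bid (5, 5, 19, 25): truth gives 0; bid 25 gives 4 > 0. Violating.
Others bid (5, 5, 19, 28): truth gives 0; bid 28 gives 2 > 0. Violating.
Others bid (5, 5, 5, 5): truth gives 12; no alternative beats it.
Others bid (5, 5, 5, 19): truth gives 9; no alternative beats it.
(Checking all 256 profiles: 54 have a profitable deviation, 202 do not.)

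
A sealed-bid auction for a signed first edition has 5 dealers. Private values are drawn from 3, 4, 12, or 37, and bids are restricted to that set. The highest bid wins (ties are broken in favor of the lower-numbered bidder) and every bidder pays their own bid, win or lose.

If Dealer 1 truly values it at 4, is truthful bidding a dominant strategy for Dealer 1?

Consider the case where Dealer 2 bids 3, Dealer 3 bids 3, Dealer 4 bids 3 and Dealer 5 bids 3.
Truthful bid 4: wins, pays 4, utility 4 - 4 = 0.
Bid 3 instead: wins, pays 3, utility 4 - 3 = 1.
Since 1 > 0, bidding 3 is strictly better here, so truthful bidding is not dominant.

No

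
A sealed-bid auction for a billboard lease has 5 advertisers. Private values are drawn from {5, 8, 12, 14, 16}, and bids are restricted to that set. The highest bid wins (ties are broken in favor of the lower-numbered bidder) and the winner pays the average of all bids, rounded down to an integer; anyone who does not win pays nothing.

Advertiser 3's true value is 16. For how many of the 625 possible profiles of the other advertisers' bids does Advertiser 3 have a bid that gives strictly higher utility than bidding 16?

Others bid (5, 5, 5, 5): truth gives 9; bid 8 gives 11 > 9. Violating.
Others bid (5, 5, 5, 8): truth gives 9; bid 8 gives 10 > 9. Violating.
Others bid (5, 5, 5, 12): truth gives 8; bid 12 gives 9 > 8. Violating.
Others bid (5, 5, 5, 14): truth gives 7; bid 14 gives 8 > 7. Violating.
Others bid (5, 5, 5, 16): truth gives 7; no alternative beats it.
Others bid (5, 5, 8, 14): truth gives 7; no alternative beats it.
(Checking all 625 profiles: 73 have a profitable deviation, 552 do not.)

73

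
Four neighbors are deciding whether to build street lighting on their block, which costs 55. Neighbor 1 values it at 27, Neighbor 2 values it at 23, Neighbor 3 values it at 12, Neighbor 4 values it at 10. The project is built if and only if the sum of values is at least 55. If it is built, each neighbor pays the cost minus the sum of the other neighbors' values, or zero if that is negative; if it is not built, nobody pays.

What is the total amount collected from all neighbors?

Total value 72 ≥ cost 55, so it is built.
Neighbor 1: others sum to 45; max(0, 55 - 45) = 10.
Neighbor 2: others sum to 49; max(0, 55 - 49) = 6.
Neighbor 3: others sum to 60; max(0, 55 - 60) = 0.
Neighbor 4: others sum to 62; max(0, 55 - 62) = 0.
Total collected = 10 + 6 + 0 + 0 = 16.

16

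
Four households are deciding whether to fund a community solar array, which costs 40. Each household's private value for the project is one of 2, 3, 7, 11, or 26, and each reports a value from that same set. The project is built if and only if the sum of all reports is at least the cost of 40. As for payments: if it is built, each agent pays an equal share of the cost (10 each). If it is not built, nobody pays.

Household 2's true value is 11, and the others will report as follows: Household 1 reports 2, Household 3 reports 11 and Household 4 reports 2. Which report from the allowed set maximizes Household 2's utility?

Report 2: project not built, utility 0.
Report 3: project not built, utility 0.
Report 7: project not built, utility 0.
Report 11: project not built, utility 0.
Report 26: project built, pays 10, utility 11 - 10 = 1.
The best choice is 26 with utility 1.

26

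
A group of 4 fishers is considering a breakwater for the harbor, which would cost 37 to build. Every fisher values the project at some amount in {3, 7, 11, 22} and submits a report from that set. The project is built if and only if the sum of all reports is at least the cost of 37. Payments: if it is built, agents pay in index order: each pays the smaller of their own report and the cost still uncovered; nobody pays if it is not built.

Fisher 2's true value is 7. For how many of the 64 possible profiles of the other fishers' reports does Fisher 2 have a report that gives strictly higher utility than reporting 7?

28

Others report (3, 11, 22): truth gives 0; report 3 gives 4 > 0. Violating.
Others report (3, 22, 11): truth gives 0; report 3 gives 4 > 0. Violating.
Others report (3, 22, 22): truth gives 0; report 3 gives 4 > 0. Violating.
Others report (7, 7, 22): truth gives 0; report 3 gives 4 > 0. Violating.
Others report (3, 3, 3): truth gives 0; no alternative beats it.
Others report (3, 3, 7): truth gives 0; no alternative beats it.
(Checking all 64 profiles: 28 have a profitable deviation, 36 do not.)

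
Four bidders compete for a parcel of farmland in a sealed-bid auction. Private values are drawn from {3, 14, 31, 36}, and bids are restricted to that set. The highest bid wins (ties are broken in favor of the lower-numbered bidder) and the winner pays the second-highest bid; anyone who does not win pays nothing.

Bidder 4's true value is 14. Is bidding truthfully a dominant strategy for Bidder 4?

Yes

Check each profile of the others' bids and compare truth against every alternative bid.
Others bid (3, 3, 3): truth gives 11, best alternative gives 11.
Others bid (3, 3, 14): truth gives 0, best alternative gives 0.
Others bid (3, 3, 31): truth gives 0, best alternative gives 0.
Others bid (3, 3, 36): truth gives 0, best alternative gives 0.
Others bid (3, 14, 3): truth gives 0, best alternative gives 0.
Others bid (3, 14, 14): truth gives 0, best alternative gives 0.
(Remaining 58 profiles checked similarly; truth is weakly best in each.)
In every case the truthful bid is at least as good as any alternative, so it is a dominant strategy.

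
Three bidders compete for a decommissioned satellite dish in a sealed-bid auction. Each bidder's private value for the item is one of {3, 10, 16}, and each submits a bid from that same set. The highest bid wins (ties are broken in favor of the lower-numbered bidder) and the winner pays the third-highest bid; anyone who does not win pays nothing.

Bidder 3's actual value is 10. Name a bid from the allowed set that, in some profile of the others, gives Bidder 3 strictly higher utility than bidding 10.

16

Suppose Bidder 1 bids 3 and Bidder 2 bids 10.
Bid 10: loses, pays 0, utility 0.
Bid 16: wins, pays 3, utility 10 - 3 = 7.
So bidding 16 beats truth here (7 > 0).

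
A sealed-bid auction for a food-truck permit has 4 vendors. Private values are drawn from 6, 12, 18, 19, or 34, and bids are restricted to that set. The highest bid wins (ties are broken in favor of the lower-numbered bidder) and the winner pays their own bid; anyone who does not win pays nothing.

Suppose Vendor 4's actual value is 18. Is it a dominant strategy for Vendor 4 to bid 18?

Consider the case where Vendor 1 bids 6, Vendor 2 bids 6 and Vendor 3 bids 6.
Truthful bid 18: wins, pays 18, utility 18 - 18 = 0.
Bid 12 instead: wins, pays 12, utility 18 - 12 = 6.
Since 6 > 0, bidding 12 is strictly better here, so truthful bidding is not dominant.

No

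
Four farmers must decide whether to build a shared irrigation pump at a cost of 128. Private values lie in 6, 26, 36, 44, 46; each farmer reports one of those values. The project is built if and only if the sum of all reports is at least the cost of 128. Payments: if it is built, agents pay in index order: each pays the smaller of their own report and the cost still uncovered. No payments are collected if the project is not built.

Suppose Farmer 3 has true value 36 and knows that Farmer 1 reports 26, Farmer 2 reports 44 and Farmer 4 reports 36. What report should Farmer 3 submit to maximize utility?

26

Report 6: project not built, utility 0.
Report 26: project built, pays 26, utility 36 - 26 = 10.
Report 36: project built, pays 36, utility 36 - 36 = 0.
Report 44: project built, pays 44, utility 36 - 44 = -8.
Report 46: project built, pays 46, utility 36 - 46 = -10.
The best choice is 26 with utility 10.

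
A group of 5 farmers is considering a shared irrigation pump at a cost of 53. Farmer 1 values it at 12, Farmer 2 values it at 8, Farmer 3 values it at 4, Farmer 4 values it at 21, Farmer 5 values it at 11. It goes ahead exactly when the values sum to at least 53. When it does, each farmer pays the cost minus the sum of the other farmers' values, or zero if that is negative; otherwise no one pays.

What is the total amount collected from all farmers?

41

Total value 56 ≥ cost 53, so it is built.
Farmer 1: others sum to 44; max(0, 53 - 44) = 9.
Farmer 2: others sum to 48; max(0, 53 - 48) = 5.
Farmer 3: others sum to 52; max(0, 53 - 52) = 1.
Farmer 4: others sum to 35; max(0, 53 - 35) = 18.
Farmer 5: others sum to 45; max(0, 53 - 45) = 8.
Total collected = 9 + 5 + 1 + 18 + 8 = 41.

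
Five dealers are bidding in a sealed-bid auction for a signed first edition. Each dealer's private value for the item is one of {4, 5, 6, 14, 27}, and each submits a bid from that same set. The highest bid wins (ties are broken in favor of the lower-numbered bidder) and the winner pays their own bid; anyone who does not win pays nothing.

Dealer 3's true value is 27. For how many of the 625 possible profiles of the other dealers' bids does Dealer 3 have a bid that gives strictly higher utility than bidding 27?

Others bid (4, 4, 4, 4): truth gives 0; bid 5 gives 22 > 0. Violating.
Others bid (4, 4, 4, 5): truth gives 0; bid 5 gives 22 > 0. Violating.
Others bid (4, 4, 4, 6): truth gives 0; bid 6 gives 21 > 0. Violating.
Others bid (4, 4, 4, 14): truth gives 0; bid 14 gives 13 > 0. Violating.
Others bid (4, 4, 4, 27): truth gives 0; no alternative beats it.
Others bid (4, 4, 5, 27): truth gives 0; no alternative beats it.
(Checking all 625 profiles: 144 have a profitable deviation, 481 do not.)

144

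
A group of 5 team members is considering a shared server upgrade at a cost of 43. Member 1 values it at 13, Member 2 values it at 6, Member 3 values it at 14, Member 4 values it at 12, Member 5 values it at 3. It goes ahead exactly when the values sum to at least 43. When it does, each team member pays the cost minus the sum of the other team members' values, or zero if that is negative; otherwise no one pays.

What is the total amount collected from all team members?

25

Total value 48 ≥ cost 43, so it is built.
Member 1: others sum to 35; max(0, 43 - 35) = 8.
Member 2: others sum to 42; max(0, 43 - 42) = 1.
Member 3: others sum to 34; max(0, 43 - 34) = 9.
Member 4: others sum to 36; max(0, 43 - 36) = 7.
Member 5: others sum to 45; max(0, 43 - 45) = 0.
Total collected = 8 + 1 + 9 + 7 + 0 = 25.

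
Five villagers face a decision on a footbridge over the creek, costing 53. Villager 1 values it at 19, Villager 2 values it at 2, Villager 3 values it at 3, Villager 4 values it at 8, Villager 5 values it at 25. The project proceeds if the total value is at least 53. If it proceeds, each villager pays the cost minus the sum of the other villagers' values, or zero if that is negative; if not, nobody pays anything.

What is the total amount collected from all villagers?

40

Total value 57 ≥ cost 53, so it is built.
Villager 1: others sum to 38; max(0, 53 - 38) = 15.
Villager 2: others sum to 55; max(0, 53 - 55) = 0.
Villager 3: others sum to 54; max(0, 53 - 54) = 0.
Villager 4: others sum to 49; max(0, 53 - 49) = 4.
Villager 5: others sum to 32; max(0, 53 - 32) = 21.
Total collected = 15 + 0 + 0 + 4 + 21 = 40.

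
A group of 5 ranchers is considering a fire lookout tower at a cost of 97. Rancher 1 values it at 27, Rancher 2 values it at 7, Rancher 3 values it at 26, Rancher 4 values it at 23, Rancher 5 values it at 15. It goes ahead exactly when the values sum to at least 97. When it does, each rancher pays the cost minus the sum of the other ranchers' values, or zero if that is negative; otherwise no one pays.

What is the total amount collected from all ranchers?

93

Total value 98 ≥ cost 97, so it is built.
Rancher 1: others sum to 71; max(0, 97 - 71) = 26.
Rancher 2: others sum to 91; max(0, 97 - 91) = 6.
Rancher 3: others sum to 72; max(0, 97 - 72) = 25.
Rancher 4: others sum to 75; max(0, 97 - 75) = 22.
Rancher 5: others sum to 83; max(0, 97 - 83) = 14.
Total collected = 26 + 6 + 25 + 22 + 14 = 93.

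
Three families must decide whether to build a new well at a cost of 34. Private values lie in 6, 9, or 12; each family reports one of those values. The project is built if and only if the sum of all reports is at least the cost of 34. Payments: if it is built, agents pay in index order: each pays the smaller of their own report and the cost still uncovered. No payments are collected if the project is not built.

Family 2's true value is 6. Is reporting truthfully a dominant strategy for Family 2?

Yes

Check each profile of the others' reports and compare truth against every alternative report.
Others report (6, 6): truth gives 0, best alternative gives 0.
Others report (6, 9): truth gives 0, best alternative gives 0.
Others report (6, 12): truth gives 0, best alternative gives 0.
Others report (9, 6): truth gives 0, best alternative gives 0.
Others report (9, 9): truth gives 0, best alternative gives 0.
Others report (9, 12): truth gives 0, best alternative gives 0.
(Remaining 3 profiles checked similarly; truth is weakly best in each.)
In every case the truthful report is at least as good as any alternative, so it is a dominant strategy.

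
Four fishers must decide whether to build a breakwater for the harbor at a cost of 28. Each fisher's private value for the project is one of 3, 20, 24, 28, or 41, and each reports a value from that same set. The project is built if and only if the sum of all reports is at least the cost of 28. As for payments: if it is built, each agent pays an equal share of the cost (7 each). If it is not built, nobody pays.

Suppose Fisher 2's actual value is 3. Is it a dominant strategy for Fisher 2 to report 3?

Check each profile of the others' reports and compare truth against every alternative report.
Others report (3, 3, 3): truth gives 0, best alternative gives -4.
Others report (3, 3, 20): truth gives -4, best alternative gives -4.
Others report (3, 3, 24): truth gives -4, best alternative gives -4.
Others report (3, 3, 28): truth gives -4, best alternative gives -4.
Others report (3, 3, 41): truth gives -4, best alternative gives -4.
Others report (3, 20, 3): truth gives -4, best alternative gives -4.
(Remaining 119 profiles checked similarly; truth is weakly best in each.)
In every case the truthful report is at least as good as any alternative, so it is a dominant strategy.

Yes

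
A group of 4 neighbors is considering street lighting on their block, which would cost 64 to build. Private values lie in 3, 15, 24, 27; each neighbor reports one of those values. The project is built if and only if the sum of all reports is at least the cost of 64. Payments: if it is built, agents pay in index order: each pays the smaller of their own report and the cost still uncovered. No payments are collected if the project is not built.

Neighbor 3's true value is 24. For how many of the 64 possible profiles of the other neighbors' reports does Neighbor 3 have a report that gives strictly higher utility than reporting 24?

Others report (3, 24, 24): truth gives 0; report 15 gives 9 > 0. Violating.
Others report (3, 24, 27): truth gives 0; report 15 gives 9 > 0. Violating.
Others report (3, 27, 24): truth gives 0; report 15 gives 9 > 0. Violating.
Others report (3, 27, 27): truth gives 0; report 15 gives 9 > 0. Violating.
Others report (3, 3, 3): truth gives 0; no alternative beats it.
Others report (3, 3, 15): truth gives 0; no alternative beats it.
(Checking all 64 profiles: 35 have a profitable deviation, 29 do not.)

35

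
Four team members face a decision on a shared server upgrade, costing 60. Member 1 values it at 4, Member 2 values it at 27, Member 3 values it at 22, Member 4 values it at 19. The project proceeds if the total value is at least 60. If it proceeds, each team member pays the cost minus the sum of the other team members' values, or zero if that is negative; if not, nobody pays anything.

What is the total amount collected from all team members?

Total value 72 ≥ cost 60, so it is built.
Member 1: others sum to 68; max(0, 60 - 68) = 0.
Member 2: others sum to 45; max(0, 60 - 45) = 15.
Member 3: others sum to 50; max(0, 60 - 50) = 10.
Member 4: others sum to 53; max(0, 60 - 53) = 7.
Total collected = 0 + 15 + 10 + 7 = 32.

32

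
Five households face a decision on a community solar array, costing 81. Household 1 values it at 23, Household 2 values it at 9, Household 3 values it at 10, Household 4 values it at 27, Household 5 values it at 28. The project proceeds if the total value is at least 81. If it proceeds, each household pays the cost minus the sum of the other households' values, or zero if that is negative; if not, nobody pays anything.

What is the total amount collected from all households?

Total value 97 ≥ cost 81, so it is built.
Household 1: others sum to 74; max(0, 81 - 74) = 7.
Household 2: others sum to 88; max(0, 81 - 88) = 0.
Household 3: others sum to 87; max(0, 81 - 87) = 0.
Household 4: others sum to 70; max(0, 81 - 70) = 11.
Household 5: others sum to 69; max(0, 81 - 69) = 12.
Total collected = 7 + 0 + 0 + 11 + 12 = 30.

30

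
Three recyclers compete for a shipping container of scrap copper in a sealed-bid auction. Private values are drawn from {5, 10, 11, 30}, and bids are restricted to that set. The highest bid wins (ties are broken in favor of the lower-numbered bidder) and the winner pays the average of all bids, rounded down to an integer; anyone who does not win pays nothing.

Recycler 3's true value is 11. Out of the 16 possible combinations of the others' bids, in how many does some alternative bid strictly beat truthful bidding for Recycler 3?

Others bid (5, 5): truth gives 4; bid 10 gives 5 > 4. Violating.
Others bid (5, 10): truth gives 3; no alternative beats it.
Others bid (5, 11): truth gives 0; no alternative beats it.
(Checking all 16 profiles: 1 has a profitable deviation, 15 do not.)

1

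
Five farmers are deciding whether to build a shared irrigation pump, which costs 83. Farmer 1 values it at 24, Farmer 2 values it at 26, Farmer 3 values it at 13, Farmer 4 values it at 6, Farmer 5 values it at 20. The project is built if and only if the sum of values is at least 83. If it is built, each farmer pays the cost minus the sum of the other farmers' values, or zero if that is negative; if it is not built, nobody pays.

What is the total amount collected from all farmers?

Total value 89 ≥ cost 83, so it is built.
Farmer 1: others sum to 65; max(0, 83 - 65) = 18.
Farmer 2: others sum to 63; max(0, 83 - 63) = 20.
Farmer 3: others sum to 76; max(0, 83 - 76) = 7.
Farmer 4: others sum to 83; max(0, 83 - 83) = 0.
Farmer 5: others sum to 69; max(0, 83 - 69) = 14.
Total collected = 18 + 20 + 7 + 0 + 14 = 59.

59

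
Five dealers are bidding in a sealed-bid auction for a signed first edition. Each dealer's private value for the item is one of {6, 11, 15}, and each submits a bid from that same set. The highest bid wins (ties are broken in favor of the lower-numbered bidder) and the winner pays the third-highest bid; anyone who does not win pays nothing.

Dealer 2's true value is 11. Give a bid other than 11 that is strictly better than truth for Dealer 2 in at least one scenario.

15

Suppose Dealer 1 bids 6, Dealer 3 bids 6, Dealer 4 bids 6 and Dealer 5 bids 15.
Bid 11: loses, pays 0, utility 0.
Bid 15: wins, pays 6, utility 11 - 6 = 5.
So bidding 15 beats truth here (5 > 0).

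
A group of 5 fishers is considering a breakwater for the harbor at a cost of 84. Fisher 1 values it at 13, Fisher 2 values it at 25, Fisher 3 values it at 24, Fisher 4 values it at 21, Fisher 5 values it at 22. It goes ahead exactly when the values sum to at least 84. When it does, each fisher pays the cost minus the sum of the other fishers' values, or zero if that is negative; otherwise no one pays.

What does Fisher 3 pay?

Total value 105 ≥ cost 84, so the project is built.
The other fishers' values sum to 81.
Cost minus that sum is 84 - 81 = 3.

3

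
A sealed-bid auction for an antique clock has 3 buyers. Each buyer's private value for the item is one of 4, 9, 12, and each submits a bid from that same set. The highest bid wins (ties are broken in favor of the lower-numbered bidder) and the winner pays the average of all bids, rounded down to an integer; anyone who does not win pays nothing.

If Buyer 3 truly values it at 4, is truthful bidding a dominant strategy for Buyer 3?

Yes

Check each profile of the others' bids and compare truth against every alternative bid.
Others bid (4, 4): truth gives 0, best alternative gives -1.
Others bid (4, 9): truth gives 0, best alternative gives 0.
Others bid (4, 12): truth gives 0, best alternative gives 0.
Others bid (9, 4): truth gives 0, best alternative gives 0.
Others bid (9, 9): truth gives 0, best alternative gives 0.
Others bid (9, 12): truth gives 0, best alternative gives 0.
(Remaining 3 profiles checked similarly; truth is weakly best in each.)
In every case the truthful bid is at least as good as any alternative, so it is a dominant strategy.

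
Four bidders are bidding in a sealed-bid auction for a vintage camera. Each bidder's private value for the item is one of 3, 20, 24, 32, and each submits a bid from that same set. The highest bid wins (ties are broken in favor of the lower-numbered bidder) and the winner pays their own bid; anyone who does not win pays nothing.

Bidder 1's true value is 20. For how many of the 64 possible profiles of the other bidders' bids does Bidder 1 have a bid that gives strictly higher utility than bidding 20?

1

Others bid (3, 3, 3): truth gives 0; bid 3 gives 17 > 0. Violating.
Others bid (3, 3, 20): truth gives 0; no alternative beats it.
Others bid (3, 3, 24): truth gives 0; no alternative beats it.
(Checking all 64 profiles: 1 has a profitable deviation, 63 do not.)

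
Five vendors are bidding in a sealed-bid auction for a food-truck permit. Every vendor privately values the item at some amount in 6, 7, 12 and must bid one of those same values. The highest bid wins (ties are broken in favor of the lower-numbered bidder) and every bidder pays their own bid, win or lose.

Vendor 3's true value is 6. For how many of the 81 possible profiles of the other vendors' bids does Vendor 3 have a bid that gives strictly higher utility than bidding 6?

4

Others bid (6, 6, 6, 6): truth gives -6; bid 7 gives -1 > -6. Violating.
Others bid (6, 6, 6, 7): truth gives -6; bid 7 gives -1 > -6. Violating.
Others bid (6, 6, 7, 6): truth gives -6; bid 7 gives -1 > -6. Violating.
Others bid (6, 6, 7, 7): truth gives -6; bid 7 gives -1 > -6. Violating.
Others bid (6, 6, 6, 12): truth gives -6; no alternative beats it.
Others bid (6, 6, 7, 12): truth gives -6; no alternative beats it.
(Checking all 81 profiles: 4 have a profitable deviation, 77 do not.)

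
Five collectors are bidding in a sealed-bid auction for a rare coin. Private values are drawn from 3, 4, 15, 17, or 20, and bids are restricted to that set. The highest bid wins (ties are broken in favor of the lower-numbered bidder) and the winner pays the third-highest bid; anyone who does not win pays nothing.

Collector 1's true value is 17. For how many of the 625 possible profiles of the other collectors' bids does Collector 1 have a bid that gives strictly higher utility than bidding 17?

Others bid (3, 3, 3, 20): truth gives 0; bid 20 gives 14 > 0. Violating.
Others bid (3, 3, 4, 20): truth gives 0; bid 20 gives 13 > 0. Violating.
Others bid (3, 3, 15, 20): truth gives 0; bid 20 gives 2 > 0. Violating.
Others bid (3, 3, 20, 3): truth gives 0; bid 20 gives 14 > 0. Violating.
Others bid (3, 3, 3, 3): truth gives 14; no alternative beats it.
Others bid (3, 3, 3, 4): truth gives 14; no alternative beats it.
(Checking all 625 profiles: 108 have a profitable deviation, 517 do not.)

108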